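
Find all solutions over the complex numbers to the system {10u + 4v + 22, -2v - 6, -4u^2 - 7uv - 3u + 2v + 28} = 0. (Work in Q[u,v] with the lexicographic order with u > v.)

Compute a lex Gröbner basis by Buchberger's algorithm.
f_1 = 10u + 4v + 22, LT = u.
f_2 = -2v - 6, LT = v.
f_3 = -4u^2 - 7uv - 3u + 2v + 28, LT = u^2.

S(f_1,f_2): leading monomials are coprime, so the S-polynomial reduces to 0 (Buchberger's first criterion).
S(f_1,f_3): lcm = u^2. S = -27/20uv + 29/20u + 1/2v + 7.
  leading term uv: subtract (-27/200v)·f_1 from -27/20uv + 29/20u + 1/2v + 7 → 29/20u + 27/50v^2 + 347/100v + 7
  leading term u: subtract (29/200)·f_1 from 29/20u + 27/50v^2 + 347/100v + 7 → 27/50v^2 + 289/100v + 381/100
  leading term v^2: subtract (-27/100v)·f_2 from 27/50v^2 + 289/100v + 381/100 → 127/100v + 381/100
  leading term v: subtract (-127/200)·f_2 from 127/100v + 381/100 → 0
  remainder 0.

S(f_2,f_3): leading monomials are coprime, so the S-polynomial reduces to 0 (Buchberger's first criterion).
Every S-polynomial of the final basis reduces to 0, so we have a Gröbner basis.
Inter-reduce: drop elements whose leading term is divisible by another's, tail-reduce, and make monic.
Reduced Gröbner basis: {u + 1, v + 3}.

The lex basis is triangular: the last element involves only v. Solving v + 3 = 0 gives v ∈ {-3}; substituting each value into the earlier elements determines the remaining variables.
  v = -3: the earlier basis element becomes u + 1 = 0, giving u = -1 — point (-1, -3).
Each listed point satisfies every original equation (direct substitution).
This is the nonlinear analogue of row-reducing a linear system.

{(-1, -3)}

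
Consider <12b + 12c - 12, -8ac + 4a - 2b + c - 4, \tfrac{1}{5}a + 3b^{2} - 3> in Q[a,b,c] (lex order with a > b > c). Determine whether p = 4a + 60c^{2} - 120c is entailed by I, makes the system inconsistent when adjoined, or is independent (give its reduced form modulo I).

4a + 60c^{2} - 120c lies in I (it reduces to 0).

First compute the reduced Gröbner basis of I by Buchberger's algorithm.
f_1 = 12b + 12c - 12, LT = b.
f_2 = -8ac + 4a - 2b + c - 4, LT = ac.
f_3 = \tfrac{1}{5}a + 3b^{2} - 3, LT = a.

S(f_2,f_3): lcm = ac. S = -\tfrac{1}{2}a - 15b^{2}c + \tfrac{1}{4}b + \tfrac{119}{8}c + \tfrac{1}{2}.
  leading term a: subtract (-\tfrac{5}{2})·f_3 from -\tfrac{1}{2}a - 15b^{2}c + \tfrac{1}{4}b + \tfrac{119}{8}c + \tfrac{1}{2} → -15b^{2}c + \tfrac{15}{2}b^{2} + \tfrac{1}{4}b + \tfrac{119}{8}c - 7
  leading term b^{2}c: subtract (-\tfrac{5}{4}bc)·f_1 from -15b^{2}c + \tfrac{15}{2}b^{2} + \tfrac{1}{4}b + \tfrac{119}{8}c - 7 → \tfrac{15}{2}b^{2} + 15bc^{2} - 15bc + \tfrac{1}{4}b + \tfrac{119}{8}c - 7
  leading term b^{2}: subtract (\tfrac{5}{8}b)·f_1 from \tfrac{15}{2}b^{2} + 15bc^{2} - 15bc + \tfrac{1}{4}b + \tfrac{119}{8}c - 7 → 15bc^{2} - \tfrac{45}{2}bc + \tfrac{31}{4}b + \tfrac{119}{8}c - 7
  leading term bc^{2}: subtract (\tfrac{5}{4}c^{2})·f_1 from 15bc^{2} - \tfrac{45}{2}bc + \tfrac{31}{4}b + \tfrac{119}{8}c - 7 → -\tfrac{45}{2}bc + \tfrac{31}{4}b - 15c^{3} + 15c^{2} + \tfrac{119}{8}c - 7
  leading term bc: subtract (-\tfrac{15}{8}c)·f_1 from -\tfrac{45}{2}bc + \tfrac{31}{4}b - 15c^{3} + 15c^{2} + \tfrac{119}{8}c - 7 → \tfrac{31}{4}b - 15c^{3} + \tfrac{75}{2}c^{2} - \tfrac{61}{8}c - 7
  leading term b: subtract (\tfrac{31}{48})·f_1 from \tfrac{31}{4}b - 15c^{3} + \tfrac{75}{2}c^{2} - \tfrac{61}{8}c - 7 → -15c^{3} + \tfrac{75}{2}c^{2} - \tfrac{123}{8}c + \tfrac{3}{4}
  leading term c^{3}: no divisor's leading term divides it; move -15c^{3} to the remainder.
  leading term c^{2}: no divisor's leading term divides it; move \tfrac{75}{2}c^{2} to the remainder.
  leading term c: no divisor's leading term divides it; move -\tfrac{123}{8}c to the remainder.
  leading term 1: no divisor's leading term divides it; move \tfrac{3}{4} to the remainder.
  remainder -15c^{3} + \tfrac{75}{2}c^{2} - \tfrac{123}{8}c + \tfrac{3}{4} ≠ 0; add h_4 = -15c^{3} + \tfrac{75}{2}c^{2} - \tfrac{123}{8}c + \tfrac{3}{4} to the basis.

The other S-polynomials (S(f_1,f_2), S(f_1,f_3), S(f_1,h_4), S(f_2,h_4), S(f_3,h_4)) all reduce to 0 modulo the current basis, so we have a Gröbner basis.
Inter-reduce: drop elements whose leading term is divisible by another's, tail-reduce, and make monic.
Reduced Gröbner basis: {a + 15c^{2} - 30c, b + c - 1, c^{3} - \tfrac{5}{2}c^{2} + \tfrac{41}{40}c - \tfrac{1}{20}}.
Label its elements g_1 = a + 15c^{2} - 30c, g_2 = b + c - 1, g_3 = c^{3} - \tfrac{5}{2}c^{2} + \tfrac{41}{40}c - \tfrac{1}{20}.

Reduce p = 4a + 60c^{2} - 120c modulo G:
  leading term a: subtract (4)·g_1 from 4a + 60c^{2} - 120c → 0
  normal form = 0.
Since the normal form is 0, p ∈ I.

Ideal membership is decidable via reduction modulo a Gröbner basis.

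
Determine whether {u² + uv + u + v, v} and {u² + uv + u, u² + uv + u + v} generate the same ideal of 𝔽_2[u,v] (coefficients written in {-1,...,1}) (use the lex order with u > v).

Yes, the ideals are equal.

Since reduced Gröbner bases are canonical representatives of ideals under a given ordering, it suffices to compute and compare them.
Buchberger on the first generating set:
f_1 = u² + uv + u + v, LT = u².
f_2 = v, LT = v.

The S-polynomials (S(f_1,f_2)) all reduce to 0 modulo the current basis, so we have a Gröbner basis.
Inter-reduce: drop elements whose leading term is divisible by another's, tail-reduce, and make monic.
Reduced Gröbner basis: {u² + u, v}.

Buchberger on the second generating set:
h_1 = u² + uv + u, LT = u².
h_2 = u² + uv + u + v, LT = u².

S(h_1,h_2): lcm = u². S = v.
  reduce S modulo (h_1, h_2):
  remainder v ≠ 0; add k_3 = v to the basis.

The other S-polynomials (S(h_1,k_3), S(h_2,k_3)) all reduce to 0 modulo the current basis, so we have a Gröbner basis.
Inter-reduce: drop elements whose leading term is divisible by another's, tail-reduce, and make monic.
Reduced Gröbner basis: {u² + u, v}.

Same reduced basis, so the two generating sets span the same ideal.
The choice of monomial ordering does not affect the verdict — as long as both bases are computed under the same ordering, their equality decides ideal equality.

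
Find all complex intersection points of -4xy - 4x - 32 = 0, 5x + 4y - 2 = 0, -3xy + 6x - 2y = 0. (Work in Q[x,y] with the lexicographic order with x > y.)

Compute a lex Gröbner basis by Buchberger's algorithm.
f_1 = -4xy - 4x - 32, LT = xy.
f_2 = 5x + 4y - 2, LT = x.
f_3 = -3xy + 6x - 2y, LT = xy.

S(f_1,f_2): lcm = xy. S = x - 4/5y^2 + 2/5y + 8.
  leading term x: subtract (1/5)·f_2 from x - 4/5y^2 + 2/5y + 8 → -4/5y^2 - 2/5y + 42/5
  leading term y^2: no divisor's leading term divides it; move -4/5y^2 to the remainder.
  leading term y: no divisor's leading term divides it; move -2/5y to the remainder.
  leading term 1: no divisor's leading term divides it; move 42/5 to the remainder.
  remainder -4/5y^2 - 2/5y + 42/5 ≠ 0; add h_4 = -4/5y^2 - 2/5y + 42/5 to the basis.

S(f_1,f_3): lcm = xy. S = 3x - 2/3y + 8.
  leading term x: subtract (3/5)·f_2 from 3x - 2/3y + 8 → -46/15y + 46/5
  leading term y: no divisor's leading term divides it; move -46/15y to the remainder.
  leading term 1: no divisor's leading term divides it; move 46/5 to the remainder.
  remainder -46/15y + 46/5 ≠ 0; add h_5 = -46/15y + 46/5 to the basis.

The other S-polynomials (S(f_2,f_3), S(f_1,h_4), S(f_2,h_4), S(f_3,h_4), S(f_1,h_5), S(f_2,h_5), S(f_3,h_5), S(h_4,h_5)) all reduce to 0 modulo the current basis, so we have a Gröbner basis.
Inter-reduce: drop elements whose leading term is divisible by another's, tail-reduce, and make monic.
Reduced Gröbner basis: {x + 2, y - 3}.

A lex Gröbner basis eliminates variables successively. Here y - 3 depends only on y, with roots {3}; lifting each root through the earlier basis elements recovers the full solutions.
  y = 3: the earlier basis element becomes x + 2 = 0, giving x = -2 — point (-2, 3).

{(-2, 3)}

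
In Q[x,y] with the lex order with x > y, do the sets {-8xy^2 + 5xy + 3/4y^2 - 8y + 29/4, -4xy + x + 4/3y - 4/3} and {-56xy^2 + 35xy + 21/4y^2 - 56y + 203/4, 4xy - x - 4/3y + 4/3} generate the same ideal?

Two ideals are equal iff their reduced Gröbner bases coincide (the reduced basis is unique for a fixed ordering).
Buchberger on the first generating set:
f_1 = -8xy^2 + 5xy + 3/4y^2 - 8y + 29/4, LT = xy^2.
f_2 = -4xy + x + 4/3y - 4/3, LT = xy.

S(f_1,f_2): lcm = xy^2. S = -3/8xy + 23/96y^2 + 2/3y - 29/32.
  leading term xy: subtract (3/32)·f_2 from -3/8xy + 23/96y^2 + 2/3y - 29/32 → -3/32x + 23/96y^2 + 13/24y - 25/32
  leading term x: no divisor's leading term divides it; move -3/32x to the remainder.
  leading term y^2: no divisor's leading term divides it; move 23/96y^2 to the remainder.
  leading term y: no divisor's leading term divides it; move 13/24y to the remainder.
  leading term 1: no divisor's leading term divides it; move -25/32 to the remainder.
  remainder -3/32x + 23/96y^2 + 13/24y - 25/32 ≠ 0; add g_3 = -3/32x + 23/96y^2 + 13/24y - 25/32 to the basis.

S(f_1,g_3): lcm = xy^2. S = -5/8xy + 23/9y^4 + 52/9y^3 - 809/96y^2 + y - 29/32.
  leading term xy: subtract (5/32)·f_2 from -5/8xy + 23/9y^4 + 52/9y^3 - 809/96y^2 + y - 29/32 → -5/32x + 23/9y^4 + 52/9y^3 - 809/96y^2 + 19/24y - 67/96
  leading term x: subtract (5/3)·g_3 from -5/32x + 23/9y^4 + 52/9y^3 - 809/96y^2 + 19/24y - 67/96 → 23/9y^4 + 52/9y^3 - 1271/144y^2 - 1/9y + 29/48
  leading term y^4: no divisor's leading term divides it; move 23/9y^4 to the remainder.
  leading term y^3: no divisor's leading term divides it; move 52/9y^3 to the remainder.
  leading term y^2: no divisor's leading term divides it; move -1271/144y^2 to the remainder.
  leading term y: no divisor's leading term divides it; move -1/9y to the remainder.
  leading term 1: no divisor's leading term divides it; move 29/48 to the remainder.
  remainder 23/9y^4 + 52/9y^3 - 1271/144y^2 - 1/9y + 29/48 ≠ 0; add g_4 = 23/9y^4 + 52/9y^3 - 1271/144y^2 - 1/9y + 29/48 to the basis.

S(f_2,g_3): lcm = xy. S = -1/4x + 23/9y^3 + 52/9y^2 - 26/3y + 1/3.
  leading term x: subtract (8/3)·g_3 from -1/4x + 23/9y^3 + 52/9y^2 - 26/3y + 1/3 → 23/9y^3 + 185/36y^2 - 91/9y + 29/12
  leading term y^3: no divisor's leading term divides it; move 23/9y^3 to the remainder.
  leading term y^2: no divisor's leading term divides it; move 185/36y^2 to the remainder.
  leading term y: no divisor's leading term divides it; move -91/9y to the remainder.
  leading term 1: no divisor's leading term divides it; move 29/12 to the remainder.
  remainder 23/9y^3 + 185/36y^2 - 91/9y + 29/12 ≠ 0; add g_5 = 23/9y^3 + 185/36y^2 - 91/9y + 29/12 to the basis.

The other S-polynomials (S(f_1,g_4), S(f_2,g_4), S(g_3,g_4), S(f_1,g_5), S(f_2,g_5), S(g_3,g_5), S(g_4,g_5)) all reduce to 0 modulo the current basis, so we have a Gröbner basis.
Inter-reduce: drop elements whose leading term is divisible by another's, tail-reduce, and make monic.
Reduced Gröbner basis: {x - 23/9y^2 - 52/9y + 25/3, y^3 + 185/92y^2 - 91/23y + 87/92}.

Buchberger on the second generating set:
h_1 = -56xy^2 + 35xy + 21/4y^2 - 56y + 203/4, LT = xy^2.
h_2 = 4xy - x - 4/3y + 4/3, LT = xy.

S(h_1,h_2): lcm = xy^2. S = -3/8xy + 23/96y^2 + 2/3y - 29/32.
  leading term xy: subtract (-3/32)·h_2 from -3/8xy + 23/96y^2 + 2/3y - 29/32 → -3/32x + 23/96y^2 + 13/24y - 25/32
  leading term x: no divisor's leading term divides it; move -3/32x to the remainder.
  leading term y^2: no divisor's leading term divides it; move 23/96y^2 to the remainder.
  leading term y: no divisor's leading term divides it; move 13/24y to the remainder.
  leading term 1: no divisor's leading term divides it; move -25/32 to the remainder.
  remainder -3/32x + 23/96y^2 + 13/24y - 25/32 ≠ 0; add k_3 = -3/32x + 23/96y^2 + 13/24y - 25/32 to the basis.

S(h_1,k_3): lcm = xy^2. S = -5/8xy + 23/9y^4 + 52/9y^3 - 809/96y^2 + y - 29/32.
  leading term xy: subtract (-5/32)·h_2 from -5/8xy + 23/9y^4 + 52/9y^3 - 809/96y^2 + y - 29/32 → -5/32x + 23/9y^4 + 52/9y^3 - 809/96y^2 + 19/24y - 67/96
  leading term x: subtract (5/3)·k_3 from -5/32x + 23/9y^4 + 52/9y^3 - 809/96y^2 + 19/24y - 67/96 → 23/9y^4 + 52/9y^3 - 1271/144y^2 - 1/9y + 29/48
  leading term y^4: no divisor's leading term divides it; move 23/9y^4 to the remainder.
  leading term y^3: no divisor's leading term divides it; move 52/9y^3 to the remainder.
  leading term y^2: no divisor's leading term divides it; move -1271/144y^2 to the remainder.
  leading term y: no divisor's leading term divides it; move -1/9y to the remainder.
  leading term 1: no divisor's leading term divides it; move 29/48 to the remainder.
  remainder 23/9y^4 + 52/9y^3 - 1271/144y^2 - 1/9y + 29/48 ≠ 0; add k_4 = 23/9y^4 + 52/9y^3 - 1271/144y^2 - 1/9y + 29/48 to the basis.

S(h_2,k_3): lcm = xy. S = -1/4x + 23/9y^3 + 52/9y^2 - 26/3y + 1/3.
  leading term x: subtract (8/3)·k_3 from -1/4x + 23/9y^3 + 52/9y^2 - 26/3y + 1/3 → 23/9y^3 + 185/36y^2 - 91/9y + 29/12
  leading term y^3: no divisor's leading term divides it; move 23/9y^3 to the remainder.
  leading term y^2: no divisor's leading term divides it; move 185/36y^2 to the remainder.
  leading term y: no divisor's leading term divides it; move -91/9y to the remainder.
  leading term 1: no divisor's leading term divides it; move 29/12 to the remainder.
  remainder 23/9y^3 + 185/36y^2 - 91/9y + 29/12 ≠ 0; add k_5 = 23/9y^3 + 185/36y^2 - 91/9y + 29/12 to the basis.

The other S-polynomials (S(h_1,k_4), S(h_2,k_4), S(k_3,k_4), S(h_1,k_5), S(h_2,k_5), S(k_3,k_5), S(k_4,k_5)) all reduce to 0 modulo the current basis, so we have a Gröbner basis.
Inter-reduce: drop elements whose leading term is divisible by another's, tail-reduce, and make monic.
Reduced Gröbner basis: {x - 23/9y^2 - 52/9y + 25/3, y^3 + 185/92y^2 - 91/23y + 87/92}.

These coincide, so the ideals are equal.
The choice of monomial ordering does not affect the verdict — as long as both bases are computed under the same ordering, their equality decides ideal equality.

Yes, the ideals are equal.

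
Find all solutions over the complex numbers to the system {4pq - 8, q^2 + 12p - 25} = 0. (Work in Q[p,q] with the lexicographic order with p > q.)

{(2, 1), (1/24 + sqrt(97)/24, -1/2 + sqrt(97)/2), (1/24 - sqrt(97)/24, -sqrt(97)/2 - 1/2)}

Compute a lex Gröbner basis by Buchberger's algorithm.
f_1 = 4pq - 8, LT = pq.
f_2 = 12p + q^2 - 25, LT = p.

S(f_1,f_2): lcm = pq. S = -1/12q^3 + 25/12q - 2.
  leading term q^3: no divisor's leading term divides it; move -1/12q^3 to the remainder.
  leading term q: no divisor's leading term divides it; move 25/12q to the remainder.
  leading term 1: no divisor's leading term divides it; move -2 to the remainder.
  remainder -1/12q^3 + 25/12q - 2 ≠ 0; add h_3 = -1/12q^3 + 25/12q - 2 to the basis.

The other S-polynomials (S(f_1,h_3), S(f_2,h_3)) all reduce to 0 modulo the current basis, so we have a Gröbner basis.
Inter-reduce: drop elements whose leading term is divisible by another's, tail-reduce, and make monic.
Reduced Gröbner basis: {p + 1/12q^2 - 25/12, q^3 - 25q + 24}.

Since the basis is lex-ordered, q^3 - 25q + 24 is univariate in q. Its roots are {1, -1/2 + sqrt(97)/2, -sqrt(97)/2 - 1/2}. Back-substituting each root into the other basis elements fixes the other coordinates.
  q = 1: the earlier basis element becomes p - 2 = 0, giving p = 2 — point (2, 1).
  q = -1/2 + sqrt(97)/2: the earlier basis element becomes p - sqrt(97)/24 - 1/24 = 0, giving p = 1/24 + sqrt(97)/24 — point (1/24 + sqrt(97)/24, -1/2 + sqrt(97)/2).
  q = -sqrt(97)/2 - 1/2: the earlier basis element becomes p - 1/24 + sqrt(97)/24 = 0, giving p = 1/24 - sqrt(97)/24 — point (1/24 - sqrt(97)/24, -sqrt(97)/2 - 1/2).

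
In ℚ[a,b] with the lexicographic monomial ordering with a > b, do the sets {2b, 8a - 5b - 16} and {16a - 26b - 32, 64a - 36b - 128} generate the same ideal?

Yes, the ideals are equal.

For a fixed monomial order, each ideal has a unique reduced Gröbner basis; comparing bases decides equality.
Buchberger on the first generating set:
f_1 = 2b, LT = b.
f_2 = 8a - 5b - 16, LT = a.

S(f_1,f_2): leading monomials are coprime, so the S-polynomial reduces to 0 (Buchberger's first criterion).
Every S-polynomial of the final basis reduces to 0, so we have a Gröbner basis.
Inter-reduce: drop elements whose leading term is divisible by another's, tail-reduce, and make monic.
Reduced Gröbner basis: {a - 2, b}.

Buchberger on the second generating set:
h_1 = 16a - 26b - 32, LT = a.
h_2 = 64a - 36b - 128, LT = a.

S(h_1,h_2): lcm = a. S = -17/16b.
  leading term b: no divisor's leading term divides it; move -17/16b to the remainder.
  remainder -17/16b ≠ 0; add k_3 = -17/16b to the basis.

S(h_1,k_3): leading monomials are coprime, so the S-polynomial reduces to 0 (Buchberger's first criterion).
S(h_2,k_3): leading monomials are coprime, so the S-polynomial reduces to 0 (Buchberger's first criterion).
Every S-polynomial of the final basis reduces to 0, so we have a Gröbner basis.
Inter-reduce: drop elements whose leading term is divisible by another's, tail-reduce, and make monic.
Reduced Gröbner basis: {a - 2, b}.

Same reduced basis, so the two generating sets span the same ideal.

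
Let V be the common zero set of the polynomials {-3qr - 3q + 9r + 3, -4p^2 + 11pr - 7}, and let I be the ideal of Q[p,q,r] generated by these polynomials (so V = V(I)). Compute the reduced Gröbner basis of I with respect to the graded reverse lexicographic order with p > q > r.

Buchberger's algorithm terminates because the ascending chain of leading-term ideals stabilizes.

f_1 = -3qr - 3q + 9r + 3, LT = qr.
f_2 = -4p^2 + 11pr - 7, LT = p^2.

S(f_1,f_2): leading monomials are coprime, so the S-polynomial reduces to 0 (Buchberger's first criterion).
Every S-polynomial of the final basis reduces to 0, so we have a Gröbner basis.

G = {p^2 - 11/4pr + 7/4, qr + q - 3r - 1}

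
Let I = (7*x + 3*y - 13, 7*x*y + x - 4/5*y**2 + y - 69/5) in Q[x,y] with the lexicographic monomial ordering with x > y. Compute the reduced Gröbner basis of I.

f_1 = 7*x + 3*y - 13, LT = x.
f_2 = 7*x*y + x - 4/5*y**2 + y - 69/5, LT = x*y.

S(f_1,f_2): lcm = x*y. S = -1/7*x + 19/35*y**2 - 2*y + 69/35.
  leading term x: subtract (-1/49)·f_1 from -1/7*x + 19/35*y**2 - 2*y + 69/35 → 19/35*y**2 - 95/49*y + 418/245
  leading term y**2: no divisor's leading term divides it; move 19/35*y**2 to the remainder.
  leading term y: no divisor's leading term divides it; move -95/49*y to the remainder.
  leading term 1: no divisor's leading term divides it; move 418/245 to the remainder.
  remainder 19/35*y**2 - 95/49*y + 418/245 ≠ 0; add g_3 = 19/35*y**2 - 95/49*y + 418/245 to the basis.

S(f_1,g_3): leading monomials are coprime, so the S-polynomial reduces to 0 (Buchberger's first criterion).
S(f_2,g_3): lcm = x*y**2. S = 26/7*x*y - 22/7*x - 4/35*y**3 + 1/7*y**2 - 69/35*y.
  leading term x*y: subtract (26/49*y)·f_1 from 26/7*x*y - 22/7*x - 4/35*y**3 + 1/7*y**2 - 69/35*y → -22/7*x - 4/35*y**3 - 71/49*y**2 + 1207/245*y
  leading term x: subtract (-22/49)·f_1 from -22/7*x - 4/35*y**3 - 71/49*y**2 + 1207/245*y → -4/35*y**3 - 71/49*y**2 + 1537/245*y - 286/49
  leading term y**3: subtract (-4/19*y)·g_3 from -4/35*y**3 - 71/49*y**2 + 1537/245*y - 286/49 → -13/7*y**2 + 325/49*y - 286/49
  leading term y**2: subtract (-65/19)·g_3 from -13/7*y**2 + 325/49*y - 286/49 → 0
  remainder 0.

Every S-polynomial of the final basis reduces to 0, so we have a Gröbner basis.
Inter-reduce: drop elements whose leading term is divisible by another's, tail-reduce, and make monic.

G = {x + 3/7*y - 13/7, y**2 - 25/7*y + 22/7}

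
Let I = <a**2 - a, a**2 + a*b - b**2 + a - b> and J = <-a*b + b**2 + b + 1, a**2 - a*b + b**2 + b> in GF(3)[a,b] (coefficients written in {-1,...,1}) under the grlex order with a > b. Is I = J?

No, the ideals differ.

Equality of ideals is decidable: compute both reduced Gröbner bases (unique for the ordering) and check whether they agree.
Buchberger on the first generating set:
f_1 = a**2 - a, LT = a**2.
f_2 = a**2 + a*b - b**2 + a - b, LT = a**2.

S(f_1,f_2): lcm = a**2. S = -a*b + b**2 + a + b.
  reduce S modulo (f_1, f_2):
  remainder -a*b + b**2 + a + b ≠ 0; add g_3 = -a*b + b**2 + a + b to the basis.

S(f_1,g_3): lcm = a**2*b. S = a*b**2 + a**2.
  reduce S modulo (f_1, f_2, g_3):
  remainder b**3 - b**2 - a + b ≠ 0; add g_4 = b**3 - b**2 - a + b to the basis.

The other S-polynomials (S(f_2,g_3), S(f_1,g_4), S(f_2,g_4), S(g_3,g_4)) all reduce to 0 modulo the current basis, so we have a Gröbner basis.
Inter-reduce: drop elements whose leading term is divisible by another's, tail-reduce, and make monic.
Reduced Gröbner basis: {b**3 - b**2 - a + b, a**2 - a, a*b - b**2 - a - b}.

Buchberger on the second generating set:
h_1 = -a*b + b**2 + b + 1, LT = a*b.
h_2 = a**2 - a*b + b**2 + b, LT = a**2.

S(h_1,h_2): lcm = a**2*b. S = -b**3 - a*b - b**2 - a.
  reduce S modulo (h_1, h_2):
  remainder -b**3 + b**2 - a - b - 1 ≠ 0; add k_3 = -b**3 + b**2 - a - b - 1 to the basis.

The other S-polynomials (S(h_1,k_3), S(h_2,k_3)) all reduce to 0 modulo the current basis, so we have a Gröbner basis.
Inter-reduce: drop elements whose leading term is divisible by another's, tail-reduce, and make monic.
Reduced Gröbner basis: {b**3 - b**2 + a + b + 1, a**2 - 1, a*b - b**2 - b - 1}.

The bases are distinct; the ideals are different.
The choice of monomial ordering does not affect the verdict — as long as both bases are computed under the same ordering, their equality decides ideal equality.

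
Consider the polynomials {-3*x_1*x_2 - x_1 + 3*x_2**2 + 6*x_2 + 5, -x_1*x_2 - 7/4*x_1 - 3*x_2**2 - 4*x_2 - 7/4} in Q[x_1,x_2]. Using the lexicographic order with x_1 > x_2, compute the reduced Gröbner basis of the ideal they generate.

G = {x_1 + 48/17*x_2**2 + 72/17*x_2 + 41/17, x_2**3 + 35/16*x_2**2 + 33/16*x_2 + 7/8}

f_1 = -3*x_1*x_2 - x_1 + 3*x_2**2 + 6*x_2 + 5, LT = x_1*x_2.
f_2 = -x_1*x_2 - 7/4*x_1 - 3*x_2**2 - 4*x_2 - 7/4, LT = x_1*x_2.

S(f_1,f_2): lcm = x_1*x_2. S = -17/12*x_1 - 4*x_2**2 - 6*x_2 - 41/12.
  leading term x_1: no divisor's leading term divides it; move -17/12*x_1 to the remainder.
  leading term x_2**2: no divisor's leading term divides it; move -4*x_2**2 to the remainder.
  leading term x_2: no divisor's leading term divides it; move -6*x_2 to the remainder.
  leading term 1: no divisor's leading term divides it; move -41/12 to the remainder.
  remainder -17/12*x_1 - 4*x_2**2 - 6*x_2 - 41/12 ≠ 0; add g_3 = -17/12*x_1 - 4*x_2**2 - 6*x_2 - 41/12 to the basis.

S(f_1,g_3): lcm = x_1*x_2. S = 1/3*x_1 - 48/17*x_2**3 - 89/17*x_2**2 - 75/17*x_2 - 5/3.
  leading term x_1: subtract (-4/17)·g_3 from 1/3*x_1 - 48/17*x_2**3 - 89/17*x_2**2 - 75/17*x_2 - 5/3 → -48/17*x_2**3 - 105/17*x_2**2 - 99/17*x_2 - 42/17
  leading term x_2**3: no divisor's leading term divides it; move -48/17*x_2**3 to the remainder.
  leading term x_2**2: no divisor's leading term divides it; move -105/17*x_2**2 to the remainder.
  leading term x_2: no divisor's leading term divides it; move -99/17*x_2 to the remainder.
  leading term 1: no divisor's leading term divides it; move -42/17 to the remainder.
  remainder -48/17*x_2**3 - 105/17*x_2**2 - 99/17*x_2 - 42/17 ≠ 0; add g_4 = -48/17*x_2**3 - 105/17*x_2**2 - 99/17*x_2 - 42/17 to the basis.

The other S-polynomials (S(f_2,g_3), S(f_1,g_4), S(f_2,g_4), S(g_3,g_4)) all reduce to 0 modulo the current basis, so we have a Gröbner basis.
Inter-reduce: drop elements whose leading term is divisible by another's, tail-reduce, and make monic.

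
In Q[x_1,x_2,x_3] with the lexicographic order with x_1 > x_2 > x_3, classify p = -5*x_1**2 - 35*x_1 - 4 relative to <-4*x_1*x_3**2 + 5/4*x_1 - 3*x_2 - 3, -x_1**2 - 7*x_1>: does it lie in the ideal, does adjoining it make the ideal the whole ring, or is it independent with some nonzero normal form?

Adjoining -5*x_1**2 - 35*x_1 - 4 makes the ideal the whole ring: the system is inconsistent.

First compute the reduced Gröbner basis of I by Buchberger's algorithm.
f_1 = -4*x_1*x_3**2 + 5/4*x_1 - 3*x_2 - 3, LT = x_1*x_3**2.
f_2 = -x_1**2 - 7*x_1, LT = x_1**2.

S(f_1,f_2): lcm = x_1**2*x_3**2. S = -5/16*x_1**2 + 3/4*x_1*x_2 - 7*x_1*x_3**2 + 3/4*x_1.
  leading term x_1**2: subtract (5/16)·f_2 from -5/16*x_1**2 + 3/4*x_1*x_2 - 7*x_1*x_3**2 + 3/4*x_1 → 3/4*x_1*x_2 - 7*x_1*x_3**2 + 47/16*x_1
  leading term x_1*x_2: no divisor's leading term divides it; move 3/4*x_1*x_2 to the remainder.
  leading term x_1*x_3**2: subtract (7/4)·f_1 from -7*x_1*x_3**2 + 47/16*x_1 → 3/4*x_1 + 21/4*x_2 + 21/4
  leading term x_1: no divisor's leading term divides it; move 3/4*x_1 to the remainder.
  leading term x_2: no divisor's leading term divides it; move 21/4*x_2 to the remainder.
  leading term 1: no divisor's leading term divides it; move 21/4 to the remainder.
  remainder 3/4*x_1*x_2 + 3/4*x_1 + 21/4*x_2 + 21/4 ≠ 0; add h_3 = 3/4*x_1*x_2 + 3/4*x_1 + 21/4*x_2 + 21/4 to the basis.

S(f_1,h_3): lcm = x_1*x_2*x_3**2. S = -5/16*x_1*x_2 - x_1*x_3**2 + 3/4*x_2**2 - 7*x_2*x_3**2 + 3/4*x_2 - 7*x_3**2.
  leading term x_1*x_2: subtract (-5/12)·h_3 from -5/16*x_1*x_2 - x_1*x_3**2 + 3/4*x_2**2 - 7*x_2*x_3**2 + 3/4*x_2 - 7*x_3**2 → -x_1*x_3**2 + 5/16*x_1 + 3/4*x_2**2 - 7*x_2*x_3**2 + 47/16*x_2 - 7*x_3**2 + 35/16
  leading term x_1*x_3**2: subtract (1/4)·f_1 from -x_1*x_3**2 + 5/16*x_1 + 3/4*x_2**2 - 7*x_2*x_3**2 + 47/16*x_2 - 7*x_3**2 + 35/16 → 3/4*x_2**2 - 7*x_2*x_3**2 + 59/16*x_2 - 7*x_3**2 + 47/16
  leading term x_2**2: no divisor's leading term divides it; move 3/4*x_2**2 to the remainder.
  leading term x_2*x_3**2: no divisor's leading term divides it; move -7*x_2*x_3**2 to the remainder.
  leading term x_2: no divisor's leading term divides it; move 59/16*x_2 to the remainder.
  leading term x_3**2: no divisor's leading term divides it; move -7*x_3**2 to the remainder.
  leading term 1: no divisor's leading term divides it; move 47/16 to the remainder.
  remainder 3/4*x_2**2 - 7*x_2*x_3**2 + 59/16*x_2 - 7*x_3**2 + 47/16 ≠ 0; add h_4 = 3/4*x_2**2 - 7*x_2*x_3**2 + 59/16*x_2 - 7*x_3**2 + 47/16 to the basis.

S(f_2,h_3): lcm = x_1**2*x_2. S = -x_1**2 - 7*x_1.
  leading term x_1**2: subtract (1)·f_2 from -x_1**2 - 7*x_1 → 0
  remainder 0.

S(f_1,h_4): leading monomials are coprime, so the S-polynomial reduces to 0 (Buchberger's first criterion).
S(f_2,h_4): leading monomials are coprime, so the S-polynomial reduces to 0 (Buchberger's first criterion).
S(h_3,h_4): lcm = x_1*x_2**2. S = 28/3*x_1*x_2*x_3**2 - 47/12*x_1*x_2 + 28/3*x_1*x_3**2 - 47/12*x_1 + 7*x_2**2 + 7*x_2.
  leading term x_1*x_2*x_3**2: subtract (-7/3*x_2)·f_1 from 28/3*x_1*x_2*x_3**2 - 47/12*x_1*x_2 + 28/3*x_1*x_3**2 - 47/12*x_1 + 7*x_2**2 + 7*x_2 → -x_1*x_2 + 28/3*x_1*x_3**2 - 47/12*x_1
  leading term x_1*x_2: subtract (-4/3)·h_3 from -x_1*x_2 + 28/3*x_1*x_3**2 - 47/12*x_1 → 28/3*x_1*x_3**2 - 35/12*x_1 + 7*x_2 + 7
  leading term x_1*x_3**2: subtract (-7/3)·f_1 from 28/3*x_1*x_3**2 - 35/12*x_1 + 7*x_2 + 7 → 0
  remainder 0.

Every S-polynomial of the final basis reduces to 0, so we have a Gröbner basis.
Inter-reduce: drop elements whose leading term is divisible by another's, tail-reduce, and make monic.
Reduced Gröbner basis: {x_1**2 + 7*x_1, x_1*x_2 + x_1 + 7*x_2 + 7, x_1*x_3**2 - 5/16*x_1 + 3/4*x_2 + 3/4, x_2**2 - 28/3*x_2*x_3**2 + 59/12*x_2 - 28/3*x_3**2 + 47/12}.
Label its elements g_1 = x_1**2 + 7*x_1, g_2 = x_1*x_2 + x_1 + 7*x_2 + 7, g_3 = x_1*x_3**2 - 5/16*x_1 + 3/4*x_2 + 3/4, g_4 = x_2**2 - 28/3*x_2*x_3**2 + 59/12*x_2 - 28/3*x_3**2 + 47/12.

Reduce p = -5*x_1**2 - 35*x_1 - 4 modulo G:
  leading term x_1**2: subtract (-5)·g_1 from -5*x_1**2 - 35*x_1 - 4 → -4
  leading term 1: no divisor's leading term divides it; move -4 to the remainder.
  normal form = -4.
The normal form is nonzero, so p ∉ I. Since p minus its normal form lies in I, I + (p) = I + (r) where r = -4; decide whether this ideal is the whole ring.
Here r = -4 is a nonzero constant, hence a unit: 1 ∈ I + (p), the Gröbner basis of I + (p) is {1}, and the enlarged system has no common solution — adjoining p is inconsistent.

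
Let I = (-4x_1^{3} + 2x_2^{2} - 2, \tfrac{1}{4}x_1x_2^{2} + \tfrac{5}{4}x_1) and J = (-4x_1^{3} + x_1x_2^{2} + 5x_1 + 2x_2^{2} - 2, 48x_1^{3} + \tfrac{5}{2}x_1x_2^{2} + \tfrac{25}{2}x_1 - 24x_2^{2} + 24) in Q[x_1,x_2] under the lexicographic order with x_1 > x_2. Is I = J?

Yes, the ideals are equal.

Since reduced Gröbner bases are canonical representatives of ideals under a given ordering, it suffices to compute and compare them.
Buchberger on the first generating set:
f_1 = -4x_1^{3} + 2x_2^{2} - 2, LT = x_1^{3}.
f_2 = \tfrac{1}{4}x_1x_2^{2} + \tfrac{5}{4}x_1, LT = x_1x_2^{2}.

S(f_1,f_2): lcm = x_1^{3}x_2^{2}. S = -5x_1^{3} - \tfrac{1}{2}x_2^{4} + \tfrac{1}{2}x_2^{2}.
  leading term x_1^{3}: subtract (\tfrac{5}{4})·f_1 from -5x_1^{3} - \tfrac{1}{2}x_2^{4} + \tfrac{1}{2}x_2^{2} → -\tfrac{1}{2}x_2^{4} - 2x_2^{2} + \tfrac{5}{2}
  leading term x_2^{4}: no divisor's leading term divides it; move -\tfrac{1}{2}x_2^{4} to the remainder.
  leading term x_2^{2}: no divisor's leading term divides it; move -2x_2^{2} to the remainder.
  leading term 1: no divisor's leading term divides it; move \tfrac{5}{2} to the remainder.
  remainder -\tfrac{1}{2}x_2^{4} - 2x_2^{2} + \tfrac{5}{2} ≠ 0; add g_3 = -\tfrac{1}{2}x_2^{4} - 2x_2^{2} + \tfrac{5}{2} to the basis.

The other S-polynomials (S(f_1,g_3), S(f_2,g_3)) all reduce to 0 modulo the current basis, so we have a Gröbner basis.
Inter-reduce: drop elements whose leading term is divisible by another's, tail-reduce, and make monic.
Reduced Gröbner basis: {x_1^{3} - \tfrac{1}{2}x_2^{2} + \tfrac{1}{2}, x_1x_2^{2} + 5x_1, x_2^{4} + 4x_2^{2} - 5}.

Buchberger on the second generating set:
h_1 = -4x_1^{3} + x_1x_2^{2} + 5x_1 + 2x_2^{2} - 2, LT = x_1^{3}.
h_2 = 48x_1^{3} + \tfrac{5}{2}x_1x_2^{2} + \tfrac{25}{2}x_1 - 24x_2^{2} + 24, LT = x_1^{3}.

S(h_1,h_2): lcm = x_1^{3}. S = -\tfrac{29}{96}x_1x_2^{2} - \tfrac{145}{96}x_1.
  leading term x_1x_2^{2}: no divisor's leading term divides it; move -\tfrac{29}{96}x_1x_2^{2} to the remainder.
  leading term x_1: no divisor's leading term divides it; move -\tfrac{145}{96}x_1 to the remainder.
  remainder -\tfrac{29}{96}x_1x_2^{2} - \tfrac{145}{96}x_1 ≠ 0; add k_3 = -\tfrac{29}{96}x_1x_2^{2} - \tfrac{145}{96}x_1 to the basis.

S(h_1,k_3): lcm = x_1^{3}x_2^{2}. S = -5x_1^{3} - \tfrac{1}{4}x_1x_2^{4} - \tfrac{5}{4}x_1x_2^{2} - \tfrac{1}{2}x_2^{4} + \tfrac{1}{2}x_2^{2}.
  leading term x_1^{3}: subtract (\tfrac{5}{4})·h_1 from -5x_1^{3} - \tfrac{1}{4}x_1x_2^{4} - \tfrac{5}{4}x_1x_2^{2} - \tfrac{1}{2}x_2^{4} + \tfrac{1}{2}x_2^{2} → -\tfrac{1}{4}x_1x_2^{4} - \tfrac{5}{2}x_1x_2^{2} - \tfrac{25}{4}x_1 - \tfrac{1}{2}x_2^{4} - 2x_2^{2} + \tfrac{5}{2}
  leading term x_1x_2^{4}: subtract (\tfrac{24}{29}x_2^{2})·k_3 from -\tfrac{1}{4}x_1x_2^{4} - \tfrac{5}{2}x_1x_2^{2} - \tfrac{25}{4}x_1 - \tfrac{1}{2}x_2^{4} - 2x_2^{2} + \tfrac{5}{2} → -\tfrac{5}{4}x_1x_2^{2} - \tfrac{25}{4}x_1 - \tfrac{1}{2}x_2^{4} - 2x_2^{2} + \tfrac{5}{2}
  leading term x_1x_2^{2}: subtract (\tfrac{120}{29})·k_3 from -\tfrac{5}{4}x_1x_2^{2} - \tfrac{25}{4}x_1 - \tfrac{1}{2}x_2^{4} - 2x_2^{2} + \tfrac{5}{2} → -\tfrac{1}{2}x_2^{4} - 2x_2^{2} + \tfrac{5}{2}
  leading term x_2^{4}: no divisor's leading term divides it; move -\tfrac{1}{2}x_2^{4} to the remainder.
  leading term x_2^{2}: no divisor's leading term divides it; move -2x_2^{2} to the remainder.
  leading term 1: no divisor's leading term divides it; move \tfrac{5}{2} to the remainder.
  remainder -\tfrac{1}{2}x_2^{4} - 2x_2^{2} + \tfrac{5}{2} ≠ 0; add k_4 = -\tfrac{1}{2}x_2^{4} - 2x_2^{2} + \tfrac{5}{2} to the basis.

The other S-polynomials (S(h_2,k_3), S(h_1,k_4), S(h_2,k_4), S(k_3,k_4)) all reduce to 0 modulo the current basis, so we have a Gröbner basis.
Inter-reduce: drop elements whose leading term is divisible by another's, tail-reduce, and make monic.
Reduced Gröbner basis: {x_1^{3} - \tfrac{1}{2}x_2^{2} + \tfrac{1}{2}, x_1x_2^{2} + 5x_1, x_2^{4} + 4x_2^{2} - 5}.

The two bases agree; hence the ideals are identical.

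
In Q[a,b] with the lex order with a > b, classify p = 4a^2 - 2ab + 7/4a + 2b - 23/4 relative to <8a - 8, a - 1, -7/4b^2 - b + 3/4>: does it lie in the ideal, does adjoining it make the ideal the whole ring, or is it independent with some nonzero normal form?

First compute the reduced Gröbner basis of I by Buchberger's algorithm.
f_1 = 8a - 8, LT = a.
f_2 = a - 1, LT = a.
f_3 = -7/4b^2 - b + 3/4, LT = b^2.

The S-polynomials (S(f_1,f_2), S(f_1,f_3), S(f_2,f_3)) all reduce to 0 modulo the current basis, so we have a Gröbner basis.
Inter-reduce: drop elements whose leading term is divisible by another's, tail-reduce, and make monic.
Reduced Gröbner basis: {a - 1, b^2 + 4/7b - 3/7}.
Label its elements g_1 = a - 1, g_2 = b^2 + 4/7b - 3/7.

Reduce p = 4a^2 - 2ab + 7/4a + 2b - 23/4 modulo G:
  leading term a^2: subtract (4a)·g_1 from 4a^2 - 2ab + 7/4a + 2b - 23/4 → -2ab + 23/4a + 2b - 23/4
  leading term ab: subtract (-2b)·g_1 from -2ab + 23/4a + 2b - 23/4 → 23/4a - 23/4
  leading term a: subtract (23/4)·g_1 from 23/4a - 23/4 → 0
  normal form = 0.
Since the normal form is 0, p ∈ I.

Ideal membership is decidable via reduction modulo a Gröbner basis.

4a^2 - 2ab + 7/4a + 2b - 23/4 lies in I (it reduces to 0).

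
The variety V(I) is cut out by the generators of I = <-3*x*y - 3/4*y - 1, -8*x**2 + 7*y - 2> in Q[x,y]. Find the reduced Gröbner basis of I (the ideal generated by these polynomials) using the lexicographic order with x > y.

f_1 = -3*x*y - 3/4*y - 1, LT = x*y.
f_2 = -8*x**2 + 7*y - 2, LT = x**2.

S(f_1,f_2): lcm = x**2*y. S = 1/4*x*y + 1/3*x + 7/8*y**2 - 1/4*y.
  leading term x*y: subtract (-1/12)·f_1 from 1/4*x*y + 1/3*x + 7/8*y**2 - 1/4*y → 1/3*x + 7/8*y**2 - 5/16*y - 1/12
  leading term x: no divisor's leading term divides it; move 1/3*x to the remainder.
  leading term y**2: no divisor's leading term divides it; move 7/8*y**2 to the remainder.
  leading term y: no divisor's leading term divides it; move -5/16*y to the remainder.
  leading term 1: no divisor's leading term divides it; move -1/12 to the remainder.
  remainder 1/3*x + 7/8*y**2 - 5/16*y - 1/12 ≠ 0; add g_3 = 1/3*x + 7/8*y**2 - 5/16*y - 1/12 to the basis.

S(f_1,g_3): lcm = x*y. S = -21/8*y**3 + 15/16*y**2 + 1/2*y + 1/3.
  leading term y**3: no divisor's leading term divides it; move -21/8*y**3 to the remainder.
  leading term y**2: no divisor's leading term divides it; move 15/16*y**2 to the remainder.
  leading term y: no divisor's leading term divides it; move 1/2*y to the remainder.
  leading term 1: no divisor's leading term divides it; move 1/3 to the remainder.
  remainder -21/8*y**3 + 15/16*y**2 + 1/2*y + 1/3 ≠ 0; add g_4 = -21/8*y**3 + 15/16*y**2 + 1/2*y + 1/3 to the basis.

S(f_2,g_3): lcm = x**2. S = -21/8*x*y**2 + 15/16*x*y + 1/4*x - 7/8*y + 1/4.
  leading term x*y**2: subtract (7/8*y)·f_1 from -21/8*x*y**2 + 15/16*x*y + 1/4*x - 7/8*y + 1/4 → 15/16*x*y + 1/4*x + 21/32*y**2 + 1/4
  leading term x*y: subtract (-5/16)·f_1 from 15/16*x*y + 1/4*x + 21/32*y**2 + 1/4 → 1/4*x + 21/32*y**2 - 15/64*y - 1/16
  leading term x: subtract (3/4)·g_3 from 1/4*x + 21/32*y**2 - 15/64*y - 1/16 → 0
  remainder 0.

S(f_1,g_4): lcm = x*y**3. S = 5/14*x*y**2 + 4/21*x*y + 8/63*x + 1/4*y**3 + 1/3*y**2.
  leading term x*y**2: subtract (-5/42*y)·f_1 from 5/14*x*y**2 + 4/21*x*y + 8/63*x + 1/4*y**3 + 1/3*y**2 → 4/21*x*y + 8/63*x + 1/4*y**3 + 41/168*y**2 - 5/42*y
  leading term x*y: subtract (-4/63)·f_1 from 4/21*x*y + 8/63*x + 1/4*y**3 + 41/168*y**2 - 5/42*y → 8/63*x + 1/4*y**3 + 41/168*y**2 - 1/6*y - 4/63
  leading term x: subtract (8/21)·g_3 from 8/63*x + 1/4*y**3 + 41/168*y**2 - 1/6*y - 4/63 → 1/4*y**3 - 5/56*y**2 - 1/21*y - 2/63
  leading term y**3: subtract (-2/21)·g_4 from 1/4*y**3 - 5/56*y**2 - 1/21*y - 2/63 → 0
  remainder 0.

S(f_2,g_4): leading monomials are coprime, so the S-polynomial reduces to 0 (Buchberger's first criterion).
S(g_3,g_4): leading monomials are coprime, so the S-polynomial reduces to 0 (Buchberger's first criterion).
Every S-polynomial of the final basis reduces to 0, so we have a Gröbner basis.
Inter-reduce: drop elements whose leading term is divisible by another's, tail-reduce, and make monic.

G = {x + 21/8*y**2 - 15/16*y - 1/4, y**3 - 5/14*y**2 - 4/21*y - 8/63}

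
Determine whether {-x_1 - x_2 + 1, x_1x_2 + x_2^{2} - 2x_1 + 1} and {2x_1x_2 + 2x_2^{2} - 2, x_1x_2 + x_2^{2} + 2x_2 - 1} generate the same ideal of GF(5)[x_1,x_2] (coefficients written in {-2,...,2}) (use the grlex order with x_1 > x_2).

Equality of ideals is decidable: compute both reduced Gröbner bases (unique for the ordering) and check whether they agree.
Buchberger on the first generating set:
f_1 = -x_1 - x_2 + 1, LT = x_1.
f_2 = x_1x_2 + x_2^{2} - 2x_1 + 1, LT = x_1x_2.

S(f_1,f_2): lcm = x_1x_2. S = 2x_1 - x_2 - 1.
  leading term x_1: subtract (-2)·f_1 from 2x_1 - x_2 - 1 → 2x_2 + 1
  leading term x_2: no divisor's leading term divides it; move 2x_2 to the remainder.
  leading term 1: no divisor's leading term divides it; move 1 to the remainder.
  remainder 2x_2 + 1 ≠ 0; add g_3 = 2x_2 + 1 to the basis.

The other S-polynomials (S(f_1,g_3), S(f_2,g_3)) all reduce to 0 modulo the current basis, so we have a Gröbner basis.
Inter-reduce: drop elements whose leading term is divisible by another's, tail-reduce, and make monic.
Reduced Gröbner basis: {x_1 + 1, x_2 - 2}.

Buchberger on the second generating set:
h_1 = 2x_1x_2 + 2x_2^{2} - 2, LT = x_1x_2.
h_2 = x_1x_2 + x_2^{2} + 2x_2 - 1, LT = x_1x_2.

S(h_1,h_2): lcm = x_1x_2. S = -2x_2.
  leading term x_2: no divisor's leading term divides it; move -2x_2 to the remainder.
  remainder -2x_2 ≠ 0; add k_3 = -2x_2 to the basis.

S(h_1,k_3): lcm = x_1x_2. S = x_2^{2} - 1.
  leading term x_2^{2}: subtract (2x_2)·k_3 from x_2^{2} - 1 → -1
  leading term 1: no divisor's leading term divides it; move -1 to the remainder.
  remainder -1 ≠ 0; add k_4 = -1 to the basis.

The other S-polynomials (S(h_2,k_3), S(h_1,k_4), S(h_2,k_4), S(k_3,k_4)) all reduce to 0 modulo the current basis, so we have a Gröbner basis.
Inter-reduce: drop elements whose leading term is divisible by another's, tail-reduce, and make monic.
Reduced Gröbner basis: {1}.

The bases are distinct; the ideals are different.

No, the ideals differ.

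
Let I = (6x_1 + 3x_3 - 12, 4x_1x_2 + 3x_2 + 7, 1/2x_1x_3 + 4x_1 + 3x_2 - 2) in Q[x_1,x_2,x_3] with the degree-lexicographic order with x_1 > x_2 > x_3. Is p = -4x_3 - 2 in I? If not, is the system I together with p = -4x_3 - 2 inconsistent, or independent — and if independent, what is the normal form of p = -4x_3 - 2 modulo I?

Adjoining -4x_3 - 2 makes the ideal the whole ring: the system is inconsistent.

First compute the reduced Gröbner basis of I by Buchberger's algorithm.
f_1 = 6x_1 + 3x_3 - 12, LT = x_1.
f_2 = 4x_1x_2 + 3x_2 + 7, LT = x_1x_2.
f_3 = 1/2x_1x_3 + 4x_1 + 3x_2 - 2, LT = x_1x_3.

S(f_1,f_2): lcm = x_1x_2. S = 1/2x_2x_3 - 11/4x_2 - 7/4.
  leading term x_2x_3: no divisor's leading term divides it; move 1/2x_2x_3 to the remainder.
  leading term x_2: no divisor's leading term divides it; move -11/4x_2 to the remainder.
  leading term 1: no divisor's leading term divides it; move -7/4 to the remainder.
  remainder 1/2x_2x_3 - 11/4x_2 - 7/4 ≠ 0; add h_4 = 1/2x_2x_3 - 11/4x_2 - 7/4 to the basis.

S(f_1,f_3): lcm = x_1x_3. S = 1/2x_3^2 - 8x_1 - 6x_2 - 2x_3 + 4.
  leading term x_3^2: no divisor's leading term divides it; move 1/2x_3^2 to the remainder.
  leading term x_1: subtract (-4/3)·f_1 from -8x_1 - 6x_2 - 2x_3 + 4 → -6x_2 + 2x_3 - 12
  leading term x_2: no divisor's leading term divides it; move -6x_2 to the remainder.
  leading term x_3: no divisor's leading term divides it; move 2x_3 to the remainder.
  leading term 1: no divisor's leading term divides it; move -12 to the remainder.
  remainder 1/2x_3^2 - 6x_2 + 2x_3 - 12 ≠ 0; add h_5 = 1/2x_3^2 - 6x_2 + 2x_3 - 12 to the basis.

S(f_2,f_3): lcm = x_1x_2x_3. S = -8x_1x_2 - 6x_2^2 + 3/4x_2x_3 + 4x_2 + 7/4x_3.
  leading term x_1x_2: subtract (-4/3x_2)·f_1 from -8x_1x_2 - 6x_2^2 + 3/4x_2x_3 + 4x_2 + 7/4x_3 → -6x_2^2 + 19/4x_2x_3 - 12x_2 + 7/4x_3
  leading term x_2^2: no divisor's leading term divides it; move -6x_2^2 to the remainder.
  leading term x_2x_3: subtract (19/2)·h_4 from 19/4x_2x_3 - 12x_2 + 7/4x_3 → 113/8x_2 + 7/4x_3 + 133/8
  leading term x_2: no divisor's leading term divides it; move 113/8x_2 to the remainder.
  leading term x_3: no divisor's leading term divides it; move 7/4x_3 to the remainder.
  leading term 1: no divisor's leading term divides it; move 133/8 to the remainder.
  remainder -6x_2^2 + 113/8x_2 + 7/4x_3 + 133/8 ≠ 0; add h_6 = -6x_2^2 + 113/8x_2 + 7/4x_3 + 133/8 to the basis.

The other S-polynomials (S(f_1,h_4), S(f_2,h_4), S(f_3,h_4), S(f_1,h_5), S(f_2,h_5), S(f_3,h_5), S(h_4,h_5), S(f_1,h_6), S(f_2,h_6), S(f_3,h_6), S(h_4,h_6), S(h_5,h_6)) all reduce to 0 modulo the current basis, so we have a Gröbner basis.
Inter-reduce: drop elements whose leading term is divisible by another's, tail-reduce, and make monic.
Reduced Gröbner basis: {x_2^2 - 113/48x_2 - 7/24x_3 - 133/48, x_2x_3 - 11/2x_2 - 7/2, x_3^2 - 12x_2 + 4x_3 - 24, x_1 + 1/2x_3 - 2}.
Label its elements g_1 = x_2^2 - 113/48x_2 - 7/24x_3 - 133/48, g_2 = x_2x_3 - 11/2x_2 - 7/2, g_3 = x_3^2 - 12x_2 + 4x_3 - 24, g_4 = x_1 + 1/2x_3 - 2.

Reduce p = -4x_3 - 2 modulo G:
  leading term x_3: no divisor's leading term divides it; move -4x_3 to the remainder.
  leading term 1: no divisor's leading term divides it; move -2 to the remainder.
  normal form = -4x_3 - 2.
The normal form is nonzero, so p ∉ I. Since p minus its normal form lies in I, I + (p) = I + (r) where r = -4x_3 - 2; decide whether this ideal is the whole ring.
Run Buchberger on G together with r (pairs among the g_i already reduce to 0 since G is a Gröbner basis):
g_1 = x_2^2 - 113/48x_2 - 7/24x_3 - 133/48, LT = x_2^2.
g_2 = x_2x_3 - 11/2x_2 - 7/2, LT = x_2x_3.
g_3 = x_3^2 - 12x_2 + 4x_3 - 24, LT = x_3^2.
g_4 = x_1 + 1/2x_3 - 2, LT = x_1.
r = -4x_3 - 2, LT = x_3.

S(g_2,r): lcm = x_2x_3. S = -6x_2 - 7/2.
  leading term x_2: no divisor's leading term divides it; move -6x_2 to the remainder.
  leading term 1: no divisor's leading term divides it; move -7/2 to the remainder.
  remainder -6x_2 - 7/2 ≠ 0; add m_6 = -6x_2 - 7/2 to the basis.

S(g_3,r): lcm = x_3^2. S = -12x_2 + 7/2x_3 - 24.
  leading term x_2: subtract (2)·m_6 from -12x_2 + 7/2x_3 - 24 → 7/2x_3 - 17
  leading term x_3: subtract (-7/8)·r from 7/2x_3 - 17 → -75/4
  leading term 1: no divisor's leading term divides it; move -75/4 to the remainder.
  remainder -75/4 ≠ 0; add m_7 = -75/4 to the basis.

The other S-polynomials (S(g_1,g_2), S(g_1,g_3), S(g_1,g_4), S(g_1,r), S(g_2,g_3), S(g_2,g_4), S(g_3,g_4), S(g_4,r), S(g_1,m_6), S(g_2,m_6), S(g_3,m_6), S(g_4,m_6), S(r,m_6), S(g_1,m_7), S(g_2,m_7), S(g_3,m_7), S(g_4,m_7), S(r,m_7), S(m_6,m_7)) all reduce to 0 modulo the current basis, so we have a Gröbner basis.
Inter-reduce: drop elements whose leading term is divisible by another's, tail-reduce, and make monic.
Reduced Gröbner basis: {1}.
The reduced Gröbner basis of I + (p) is {1}: the ideal is the whole ring, so the enlarged system has no common solution — adjoining p is inconsistent.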